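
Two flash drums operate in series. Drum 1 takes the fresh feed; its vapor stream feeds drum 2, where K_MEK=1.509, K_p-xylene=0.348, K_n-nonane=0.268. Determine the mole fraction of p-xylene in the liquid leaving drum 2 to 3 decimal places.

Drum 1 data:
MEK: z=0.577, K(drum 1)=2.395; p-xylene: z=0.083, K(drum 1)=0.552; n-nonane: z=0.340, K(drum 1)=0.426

x_p-xylene (drum 2) = 0.087

Drum 1:
Rachford–Rice: g(ψ₁) = Σ zᵢ(Kᵢ−1)/(1+ψ₁(Kᵢ−1)) = 0.
Feasibility: ΣzᵢKᵢ = 1.573, Σzᵢ/Kᵢ = 1.189 — both > 1, two phases present.
Iterate (Newton) starting at ψ₁ = 0.5:
  ψ₁ = 0.500: g = 0.1525, g' = -0.638 → ψ₁ = 0.739
  ψ₁ = 0.739: g = 0.0017, g' = -0.647 → ψ₁ = 0.742
Converged at ψ₁ = 0.742.
Drum-1 compositions:
  MEK: x = 0.284, y = 0.679
  p-xylene: x = 0.124, y = 0.069
  n-nonane: x = 0.592, y = 0.252
Drum-2 feed = drum-1 vapor: z₂ = (0.6791, 0.0686, 0.2522).
Drum 2:
Let ψ₂ = V/F and solve Σ zᵢ(Kᵢ−1)/(1+ψ₂(Kᵢ−1)) = 0.
Check two-phase: ΣzᵢKᵢ = 1.116 > 1 and Σzᵢ/Kᵢ = 1.588 > 1, so g(0) = 0.116 > 0 and g(1) = -0.588 < 0.
Iterate (Newton) starting at ψ₂ = 0.67:
  ψ₂ = 0.670: g = -0.1840, g' = -0.710 → ψ₂ = 0.411
  ψ₂ = 0.411: g = -0.0393, g' = -0.451 → ψ₂ = 0.324
  ψ₂ = 0.324: g = -0.0020, g' = -0.409 → ψ₂ = 0.319
Converged at ψ₂ = 0.319.
  MEK: x = 0.584, y = 0.882
  p-xylene: x = 0.087, y = 0.030
  n-nonane: x = 0.329, y = 0.088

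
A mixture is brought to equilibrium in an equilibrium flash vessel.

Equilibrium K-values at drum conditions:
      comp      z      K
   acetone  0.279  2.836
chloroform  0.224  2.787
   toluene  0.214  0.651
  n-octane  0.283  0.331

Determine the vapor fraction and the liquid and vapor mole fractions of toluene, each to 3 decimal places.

ψ = 0.634, x_toluene = 0.275, y_toluene = 0.179

Newton iteration, ψ⁰ = 0.5:
  ψ = 0.500: g = 0.1035, g' = -0.779 → ψ = 0.633
  ψ = 0.633: g = 0.0006, g' = -0.783 → ψ = 0.634
Converged at ψ = 0.634.
Compositions from xᵢ = zᵢ/(1+ψ(Kᵢ−1)), yᵢ = Kᵢxᵢ:
  acetone: x = 0.129, y = 0.366
  chloroform: x = 0.105, y = 0.293
  toluene: x = 0.275, y = 0.179
  n-octane: x = 0.491, y = 0.163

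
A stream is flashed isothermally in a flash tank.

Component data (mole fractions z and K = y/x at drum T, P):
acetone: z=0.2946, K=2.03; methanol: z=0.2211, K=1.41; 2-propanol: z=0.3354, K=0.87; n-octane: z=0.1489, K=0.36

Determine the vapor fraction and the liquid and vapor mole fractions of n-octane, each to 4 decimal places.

ψ = 0.7749, x_n-octane = 0.2954, y_n-octane = 0.1063

Iterate (Newton) starting at ψ = 0.68:
  ψ = 0.6800: g = 0.03278, g' = -0.3288 → ψ = 0.7797
  ψ = 0.7797: g = -0.00175, g' = -0.3675 → ψ = 0.7749
Converged at ψ = 0.7749.
Compositions from xᵢ = zᵢ/(1+ψ(Kᵢ−1)), yᵢ = Kᵢxᵢ:
  acetone: x = 0.1638, y = 0.3326
  methanol: x = 0.1678, y = 0.2366
  2-propanol: x = 0.3730, y = 0.3245
  n-octane: x = 0.2954, y = 0.1063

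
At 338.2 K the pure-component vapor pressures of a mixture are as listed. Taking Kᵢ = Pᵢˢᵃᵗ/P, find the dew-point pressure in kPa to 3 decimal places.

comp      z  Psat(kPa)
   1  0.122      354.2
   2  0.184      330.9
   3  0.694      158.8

Pdew = 189.725 kPa

At the dew point ψ → 1, so Σzᵢ/Kᵢ = 1 with Kᵢ = Pᵢˢᵃᵗ/P ⇒ 1/P = Σzᵢ/Pᵢˢᵃᵗ.
1/P = 0.122/354.2 + 0.184/330.9 + 0.694/158.8 = 0.005271 ⇒ P = 189.725 kPa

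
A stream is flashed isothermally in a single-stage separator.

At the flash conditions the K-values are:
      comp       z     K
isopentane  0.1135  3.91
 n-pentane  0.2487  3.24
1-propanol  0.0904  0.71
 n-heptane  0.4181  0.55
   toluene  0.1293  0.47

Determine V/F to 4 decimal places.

Material balance + equilibrium reduce to Σ zᵢ(Kᵢ−1)/(1+V/F(Kᵢ−1)) = 0.
Feasibility: ΣzᵢKᵢ = 1.6045, Σzᵢ/Kᵢ = 1.2684 — both > 1, two phases present.
Iterate (Newton) starting at V/F = 0.58:
  V/F = 0.5800: g = -0.01988, g' = -0.6108 → V/F = 0.5475
  V/F = 0.5475: g = 0.00025, g' = -0.6266 → V/F = 0.5479
Converged at V/F = 0.5479.

V/F = 0.5479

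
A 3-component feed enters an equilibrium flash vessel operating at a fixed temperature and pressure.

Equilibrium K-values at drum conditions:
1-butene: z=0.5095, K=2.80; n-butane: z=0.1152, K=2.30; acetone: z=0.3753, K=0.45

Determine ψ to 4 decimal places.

Material balance + equilibrium reduce to Σ zᵢ(Kᵢ−1)/(1+ψ(Kᵢ−1)) = 0.
Check two-phase: ΣzᵢKᵢ = 1.8604 > 1 and Σzᵢ/Kᵢ = 1.0661 > 1, so g(0) = 0.8604 > 0 and g(1) = -0.0661 < 0.
Newton–Raphson from ψ = 0.5:
  ψ = 0.5000: g = 0.28874, g' = -0.7448 → ψ = 0.8877
  ψ = 0.8877: g = 0.01922, g' = -0.7200 → ψ = 0.9144
  ψ = 0.9144: g = -0.00021, g' = -0.7359 → ψ = 0.9141
Converged at ψ = 0.9141.

ψ = 0.9141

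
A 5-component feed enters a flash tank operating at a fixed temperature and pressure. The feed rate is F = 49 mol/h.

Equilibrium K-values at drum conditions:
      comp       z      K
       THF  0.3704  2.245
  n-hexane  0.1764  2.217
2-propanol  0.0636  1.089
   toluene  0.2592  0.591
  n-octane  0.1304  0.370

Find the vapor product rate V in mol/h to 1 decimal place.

V = 41.2 mol/h

Material balance + equilibrium reduce to Σ zᵢ(Kᵢ−1)/(1+β(Kᵢ−1)) = 0.
Check two-phase: ΣzᵢKᵢ = 1.4933 > 1 and Σzᵢ/Kᵢ = 1.0940 > 1, so g(0) = 0.4933 > 0 and g(1) = -0.0940 < 0.
Newton iteration, β⁰ = 0.39:
  β = 0.3900: g = 0.22643, g' = -0.5331 → β = 0.8147
  β = 0.8147: g = 0.01423, g' = -0.5238 → β = 0.8419
  β = 0.8419: g = -0.00017, g' = -0.5366 → β = 0.8416
Converged at β = 0.8416.
Then V = β·F = 0.8416·49 = 41.2 mol/h and L = F − V = 7.8 mol/h.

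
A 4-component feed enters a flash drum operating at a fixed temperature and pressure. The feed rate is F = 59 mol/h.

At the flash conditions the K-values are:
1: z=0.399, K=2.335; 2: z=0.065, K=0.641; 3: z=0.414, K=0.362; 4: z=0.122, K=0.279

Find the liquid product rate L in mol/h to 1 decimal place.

L = 48.0 mol/h

Rachford–Rice: g(β) = Σ zᵢ(Kᵢ−1)/(1+β(Kᵢ−1)) = 0.
Feasibility: ΣzᵢKᵢ = 1.157, Σzᵢ/Kᵢ = 1.853 — both > 1, two phases present.
Iterate (Newton) starting at β = 0.53:
  β = 0.530: g = -0.2583, g' = -0.807 → β = 0.210
  β = 0.210: g = -0.0179, g' = -0.756 → β = 0.186
  β = 0.186: g = 0.0001, g' = -0.767 → β = 0.187
Converged at β = 0.187.
Then V = β·F = 0.1866·59 = 11.0 mol/h and L = F − V = 48.0 mol/h.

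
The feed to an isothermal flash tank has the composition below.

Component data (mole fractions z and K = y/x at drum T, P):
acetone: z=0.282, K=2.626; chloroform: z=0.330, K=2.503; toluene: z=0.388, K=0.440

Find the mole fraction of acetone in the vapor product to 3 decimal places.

Rachford–Rice: g(ψ) = Σ zᵢ(Kᵢ−1)/(1+ψ(Kᵢ−1)) = 0.
g(0) = ΣzᵢKᵢ − 1 = 0.737 and g(1) = 1 − Σzᵢ/Kᵢ = -0.121, so a root lies in (0, 1).
Iterate (Newton) starting at ψ = 0.5:
  ψ = 0.500: g = 0.2343, g' = -0.705 → ψ = 0.833
  ψ = 0.833: g = 0.0080, g' = -0.709 → ψ = 0.844
Converged at ψ = 0.844.
Compositions from xᵢ = zᵢ/(1+ψ(Kᵢ−1)), yᵢ = Kᵢxᵢ:
  acetone: x = 0.119, y = 0.312
  chloroform: x = 0.145, y = 0.364
  toluene: x = 0.736, y = 0.324

y_acetone = 0.312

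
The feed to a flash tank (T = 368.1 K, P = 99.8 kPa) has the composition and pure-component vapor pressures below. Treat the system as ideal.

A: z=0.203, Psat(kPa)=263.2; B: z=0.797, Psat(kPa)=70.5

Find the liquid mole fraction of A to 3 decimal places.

Raoult's law: Kᵢ = Pᵢˢᵃᵗ/P = Pᵢˢᵃᵗ/99.8.
  K_A = 263.2/99.8 = 2.63727, K_B = 70.5/99.8 = 0.70641
Material balance + equilibrium reduce to Σ zᵢ(Kᵢ−1)/(1+β(Kᵢ−1)) = 0.
Feasibility: ΣzᵢKᵢ = 1.098, Σzᵢ/Kᵢ = 1.205 — both > 1, two phases present.
Binary case is linear: z₁(K₁−1)(1+β(K₂−1)) + z₂(K₂−1)(1+β(K₁−1)) = 0
⇒ β = [z₁(K₁−1)+z₂(K₂−1)] / [−(K₁−1)(K₂−1)] = 0.0984/0.4807 = 0.205
Compositions from xᵢ = zᵢ/(1+β(Kᵢ−1)), yᵢ = Kᵢxᵢ:
  A: x = 0.152, y = 0.401
  B: x = 0.848, y = 0.599

x_A = 0.152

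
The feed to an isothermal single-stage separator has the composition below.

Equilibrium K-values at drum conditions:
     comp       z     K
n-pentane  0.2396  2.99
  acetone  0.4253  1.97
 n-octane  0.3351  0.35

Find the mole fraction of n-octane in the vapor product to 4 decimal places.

Rachford–Rice: g(V/F) = Σ zᵢ(Kᵢ−1)/(1+V/F(Kᵢ−1)) = 0.
Feasibility: ΣzᵢKᵢ = 1.6715, Σzᵢ/Kᵢ = 1.2535 — both > 1, two phases present.
Newton iteration, V/F⁰ = 0.5:
  V/F = 0.5000: g = 0.19412, g' = -0.7306 → V/F = 0.7657
  V/F = 0.7657: g = -0.00799, g' = -0.8419 → V/F = 0.7562
Converged at V/F = 0.7562.
Compositions from xᵢ = zᵢ/(1+V/F(Kᵢ−1)), yᵢ = Kᵢxᵢ:
  n-pentane: x = 0.0957, y = 0.2860
  acetone: x = 0.2453, y = 0.4833
  n-octane: x = 0.6590, y = 0.2306

y_n-octane = 0.2306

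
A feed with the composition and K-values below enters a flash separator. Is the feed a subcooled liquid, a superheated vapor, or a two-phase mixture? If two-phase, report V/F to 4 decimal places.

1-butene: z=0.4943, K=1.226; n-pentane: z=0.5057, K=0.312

subcooled liquid

ΣzᵢKᵢ = 0.7638; Σzᵢ/Kᵢ = 2.0240.
Since ΣzᵢKᵢ < 1 the mixture is below its bubble point — single liquid phase.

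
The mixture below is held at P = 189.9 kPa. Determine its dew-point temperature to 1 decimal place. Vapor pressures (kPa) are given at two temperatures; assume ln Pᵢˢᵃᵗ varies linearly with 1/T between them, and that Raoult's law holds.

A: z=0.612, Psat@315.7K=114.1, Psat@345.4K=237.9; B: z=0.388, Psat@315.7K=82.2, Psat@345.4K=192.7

Dew-point temperature: Σzᵢ·P/Pᵢˢᵃᵗ(T) = 1. Interpolate ln Pᵢˢᵃᵗ = aᵢ + bᵢ/T.
  T = 315.7 K: ΣzᵢP/Pᵢˢᵃᵗ = 1.9149
  T = 345.4 K: ΣzᵢP/Pᵢˢᵃᵗ = 0.8709
  T = 330.5 K: ΣzᵢP/Pᵢˢᵃᵗ = 1.2699
  T = 337.9 K: ΣzᵢP/Pᵢˢᵃᵗ = 1.0485
  T = 341.6 K: ΣzᵢP/Pᵢˢᵃᵗ = 0.9558
  T = 339.8 K: ΣzᵢP/Pᵢˢᵃᵗ = 0.9995
Interpolating between 337.9 K and 339.8 K gives T ≈ 339.8 K.

T = 339.8 K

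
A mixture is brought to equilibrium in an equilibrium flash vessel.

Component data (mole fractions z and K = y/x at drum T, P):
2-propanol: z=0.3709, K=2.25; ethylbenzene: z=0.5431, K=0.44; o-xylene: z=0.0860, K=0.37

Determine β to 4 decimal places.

Let β = V/F and solve Σ zᵢ(Kᵢ−1)/(1+β(Kᵢ−1)) = 0.
Check two-phase: ΣzᵢKᵢ = 1.1053 > 1 and Σzᵢ/Kᵢ = 1.6316 > 1, so g(0) = 0.1053 > 0 and g(1) = -0.6316 < 0.
Iterate (Newton) starting at β = 0.5:
  β = 0.5000: g = -0.21620, g' = -0.6208 → β = 0.1517
  β = 0.1517: g = -0.00256, g' = -0.6546 → β = 0.1478
Converged at β = 0.1478.

β = 0.1478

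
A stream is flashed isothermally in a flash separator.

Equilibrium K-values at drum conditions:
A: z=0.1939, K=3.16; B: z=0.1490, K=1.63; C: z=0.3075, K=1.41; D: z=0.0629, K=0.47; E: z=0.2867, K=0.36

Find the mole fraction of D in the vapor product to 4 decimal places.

y_D = 0.0436

Material balance + equilibrium reduce to Σ zᵢ(Kᵢ−1)/(1+V/F(Kᵢ−1)) = 0.
Check two-phase: ΣzᵢKᵢ = 1.4219 > 1 and Σzᵢ/Kᵢ = 1.3011 > 1, so g(0) = 0.4219 > 0 and g(1) = -0.3011 < 0.
Newton iteration, V/F⁰ = 0.46:
  V/F = 0.4600: g = 0.08480, g' = -0.5665 → V/F = 0.6097
  V/F = 0.6097: g = -0.00070, g' = -0.5868 → V/F = 0.6085
Converged at V/F = 0.6085.
Compositions from xᵢ = zᵢ/(1+V/F(Kᵢ−1)), yᵢ = Kᵢxᵢ:
  A: x = 0.0838, y = 0.2648
  B: x = 0.1077, y = 0.1756
  C: x = 0.2461, y = 0.3470
  D: x = 0.0928, y = 0.0436
  E: x = 0.4696, y = 0.1690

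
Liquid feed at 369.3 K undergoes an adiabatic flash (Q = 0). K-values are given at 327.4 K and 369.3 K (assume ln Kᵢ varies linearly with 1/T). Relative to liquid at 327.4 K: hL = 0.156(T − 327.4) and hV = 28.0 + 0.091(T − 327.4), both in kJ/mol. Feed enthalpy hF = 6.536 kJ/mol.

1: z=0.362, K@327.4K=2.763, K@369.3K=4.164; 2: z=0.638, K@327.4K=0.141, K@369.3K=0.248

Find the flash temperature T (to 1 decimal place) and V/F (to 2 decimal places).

Adiabatic flash: solve Rachford–Rice at each trial T, then check hF = ψ·hV(T) + (1−ψ)·hL(T).
  T = 327.4 K: K = (2.763, 0.141), RR gives ψ = 0.060, H_out = 1.667 kJ/mol
  T = 369.3 K: K = (4.164, 0.248), RR gives ψ = 0.280, H_out = 13.607 kJ/mol
  T = 348.4 K: K = (3.436, 0.190), RR gives ψ = 0.185, H_out = 8.208 kJ/mol
  T = 337.9 K: K = (3.091, 0.165), RR gives ψ = 0.128, H_out = 5.142 kJ/mol
  T = 343.1 K: K = (3.260, 0.177), RR gives ψ = 0.158, H_out = 6.701 kJ/mol
  T = 340.5 K: K = (3.175, 0.171), RR gives ψ = 0.143, H_out = 5.933 kJ/mol
  T = 341.8 K: K = (3.218, 0.174), RR gives ψ = 0.150, H_out = 6.319 kJ/mol
Linear interpolation between T = 341.8 (H_out = 6.319) and T = 343.1 (H_out = 6.701) on hF = 6.536 gives T ≈ 342.5 K, at which ψ = 0.15.

T = 342.5 K, V/F = 0.15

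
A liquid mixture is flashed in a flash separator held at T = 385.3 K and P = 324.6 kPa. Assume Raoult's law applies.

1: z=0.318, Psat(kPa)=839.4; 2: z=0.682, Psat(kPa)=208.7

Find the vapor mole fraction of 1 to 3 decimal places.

Raoult's law: Kᵢ = Pᵢˢᵃᵗ/P = Pᵢˢᵃᵗ/324.6.
  K_1 = 839.4/324.6 = 2.58595, K_2 = 208.7/324.6 = 0.64295
Rachford–Rice: g(V/F) = Σ zᵢ(Kᵢ−1)/(1+V/F(Kᵢ−1)) = 0.
Check two-phase: ΣzᵢKᵢ = 1.261 > 1 and Σzᵢ/Kᵢ = 1.184 > 1, so g(0) = 0.261 > 0 and g(1) = -0.184 < 0.
Newton iteration, V/F⁰ = 0.5:
  V/F = 0.500: g = -0.0152, g' = -0.378 → V/F = 0.460
  V/F = 0.460: g = 0.0003, g' = -0.392 → V/F = 0.461
Converged at V/F = 0.461.
Compositions from xᵢ = zᵢ/(1+V/F(Kᵢ−1)), yᵢ = Kᵢxᵢ:
  1: x = 0.184, y = 0.475
  2: x = 0.816, y = 0.525

y_1 = 0.475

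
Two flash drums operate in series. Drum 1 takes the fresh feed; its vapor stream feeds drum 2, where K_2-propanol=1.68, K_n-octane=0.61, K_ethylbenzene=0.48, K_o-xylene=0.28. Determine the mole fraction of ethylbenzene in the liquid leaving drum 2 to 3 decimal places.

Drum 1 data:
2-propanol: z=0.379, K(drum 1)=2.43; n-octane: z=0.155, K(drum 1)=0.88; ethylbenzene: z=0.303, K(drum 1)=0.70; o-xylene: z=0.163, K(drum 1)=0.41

x_ethylbenzene (drum 2) = 0.286

Drum 1:
Material balance + equilibrium reduce to Σ zᵢ(Kᵢ−1)/(1+ψ₁(Kᵢ−1)) = 0.
Check two-phase: ΣzᵢKᵢ = 1.336 > 1 and Σzᵢ/Kᵢ = 1.163 > 1, so g(0) = 0.336 > 0 and g(1) = -0.163 < 0.
Newton–Raphson from ψ₁ = 0.43:
  ψ₁ = 0.430: g = 0.0828, g' = -0.437 → ψ₁ = 0.619
  ψ₁ = 0.619: g = 0.0042, g' = -0.403 → ψ₁ = 0.630
Converged at ψ₁ = 0.630.
Drum-1 compositions:
  2-propanol: x = 0.199, y = 0.485
  n-octane: x = 0.168, y = 0.148
  ethylbenzene: x = 0.374, y = 0.261
  o-xylene: x = 0.259, y = 0.106
Drum-2 feed = drum-1 vapor: z₂ = (0.4846, 0.1475, 0.2615, 0.1063).
Drum 2:
Rachford–Rice: g(ψ₂) = Σ zᵢ(Kᵢ−1)/(1+ψ₂(Kᵢ−1)) = 0.
Check two-phase: ΣzᵢKᵢ = 1.059 > 1 and Σzᵢ/Kᵢ = 1.455 > 1, so g(0) = 0.059 > 0 and g(1) = -0.455 < 0.
Newton–Raphson from ψ₂ = 0.43:
  ψ₂ = 0.430: g = -0.1002, g' = -0.400 → ψ₂ = 0.179
  ψ₂ = 0.179: g = -0.0060, g' = -0.363 → ψ₂ = 0.163
Converged at ψ₂ = 0.163.
  2-propanol: x = 0.436, y = 0.733
  n-octane: x = 0.158, y = 0.096
  ethylbenzene: x = 0.286, y = 0.137
  o-xylene: x = 0.120, y = 0.034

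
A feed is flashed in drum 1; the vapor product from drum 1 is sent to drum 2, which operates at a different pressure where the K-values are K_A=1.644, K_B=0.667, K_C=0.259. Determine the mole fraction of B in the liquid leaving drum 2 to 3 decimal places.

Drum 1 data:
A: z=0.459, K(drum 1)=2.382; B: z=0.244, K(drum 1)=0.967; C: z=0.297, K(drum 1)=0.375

x_B (drum 2) = 0.277

Drum 1:
Material balance + equilibrium reduce to Σ zᵢ(Kᵢ−1)/(1+ψ₁(Kᵢ−1)) = 0.
g(0) = ΣzᵢKᵢ − 1 = 0.441 and g(1) = 1 − Σzᵢ/Kᵢ = -0.237, so a root lies in (0, 1).
Newton–Raphson from ψ₁ = 0.5:
  ψ₁ = 0.500: g = 0.0969, g' = -0.552 → ψ₁ = 0.676
  ψ₁ = 0.676: g = -0.0014, g' = -0.582 → ψ₁ = 0.673
Converged at ψ₁ = 0.673.
Drum-1 compositions:
  A: x = 0.238, y = 0.566
  B: x = 0.250, y = 0.241
  C: x = 0.513, y = 0.192
Drum-2 feed = drum-1 vapor: z₂ = (0.5664, 0.2413, 0.1922).
Drum 2:
Newton iteration, ψ₂⁰ = 0.33:
  ψ₂ = 0.330: g = 0.0220, g' = -0.379 → ψ₂ = 0.388
  ψ₂ = 0.388: g = -0.0004, g' = -0.394 → ψ₂ = 0.387
Converged at ψ₂ = 0.387.
  A: x = 0.453, y = 0.745
  B: x = 0.277, y = 0.185
  C: x = 0.270, y = 0.070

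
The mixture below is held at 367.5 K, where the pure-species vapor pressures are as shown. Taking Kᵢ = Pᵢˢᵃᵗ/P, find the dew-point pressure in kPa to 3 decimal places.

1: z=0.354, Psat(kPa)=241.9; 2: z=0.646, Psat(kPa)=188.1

Pdew = 204.175 kPa

At the dew point ψ → 1, so Σzᵢ/Kᵢ = 1 with Kᵢ = Pᵢˢᵃᵗ/P ⇒ 1/P = Σzᵢ/Pᵢˢᵃᵗ.
1/P = 0.354/241.9 + 0.646/188.1 = 0.004898 ⇒ P = 204.175 kPa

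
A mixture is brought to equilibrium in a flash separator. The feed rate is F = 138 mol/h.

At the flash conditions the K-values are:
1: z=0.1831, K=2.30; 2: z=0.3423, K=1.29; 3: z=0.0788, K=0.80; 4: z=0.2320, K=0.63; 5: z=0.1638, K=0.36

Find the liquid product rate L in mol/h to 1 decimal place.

Rachford–Rice: g(β) = Σ zᵢ(Kᵢ−1)/(1+β(Kᵢ−1)) = 0.
Feasibility: ΣzᵢKᵢ = 1.1309, Σzᵢ/Kᵢ = 1.2667 — both > 1, two phases present.
Iterate (Newton) starting at β = 0.57:
  β = 0.5700: g = -0.06970, g' = -0.3446 → β = 0.3677
  β = 0.3677: g = -0.00272, g' = -0.3261 → β = 0.3594
Converged at β = 0.3594.
Then V = β·F = 0.3594·138 = 49.6 mol/h and L = F − V = 88.4 mol/h.

L = 88.4 mol/h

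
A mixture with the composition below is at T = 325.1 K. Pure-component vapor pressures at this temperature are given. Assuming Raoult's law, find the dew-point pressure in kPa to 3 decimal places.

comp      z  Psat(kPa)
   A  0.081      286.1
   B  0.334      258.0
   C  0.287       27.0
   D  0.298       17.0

Pdew = 33.628 kPa

At the dew point ψ → 1, so Σzᵢ/Kᵢ = 1 with Kᵢ = Pᵢˢᵃᵗ/P ⇒ 1/P = Σzᵢ/Pᵢˢᵃᵗ.
1/P = 0.081/286.1 + 0.334/258.0 + 0.287/27.0 + 0.298/17.0 = 0.029737 ⇒ P = 33.628 kPa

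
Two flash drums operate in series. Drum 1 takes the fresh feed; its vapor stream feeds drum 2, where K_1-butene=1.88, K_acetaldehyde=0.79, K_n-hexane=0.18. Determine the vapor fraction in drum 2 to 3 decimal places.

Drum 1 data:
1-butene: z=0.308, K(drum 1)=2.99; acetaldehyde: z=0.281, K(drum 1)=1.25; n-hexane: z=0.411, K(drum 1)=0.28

V/F (drum 2) = 0.539

Drum 1:
Rachford–Rice: g(ψ₁) = Σ zᵢ(Kᵢ−1)/(1+ψ₁(Kᵢ−1)) = 0.
Check two-phase: ΣzᵢKᵢ = 1.387 > 1 and Σzᵢ/Kᵢ = 1.796 > 1, so g(0) = 0.387 > 0 and g(1) = -0.796 < 0.
Iterate (Newton) starting at ψ₁ = 0.5:
  ψ₁ = 0.500: g = -0.0927, g' = -0.841 → ψ₁ = 0.390
  ψ₁ = 0.390: g = -0.0021, g' = -0.813 → ψ₁ = 0.387
Converged at ψ₁ = 0.387.
Drum-1 compositions:
  1-butene: x = 0.174, y = 0.520
  acetaldehyde: x = 0.256, y = 0.320
  n-hexane: x = 0.570, y = 0.160
Drum-2 feed = drum-1 vapor: z₂ = (0.5202, 0.3203, 0.1595).
Drum 2:
Let ψ₂ = V/F and solve Σ zᵢ(Kᵢ−1)/(1+ψ₂(Kᵢ−1)) = 0.
g(0) = ΣzᵢKᵢ − 1 = 0.260 and g(1) = 1 − Σzᵢ/Kᵢ = -0.568, so a root lies in (0, 1).
Iterate (Newton) starting at ψ₂ = 0.32:
  ψ₂ = 0.320: g = 0.1077, g' = -0.459 → ψ₂ = 0.555
  ψ₂ = 0.555: g = -0.0086, g' = -0.561 → ψ₂ = 0.540
  ψ₂ = 0.540: g = -0.0001, g' = -0.548 → ψ₂ = 0.539
Converged at ψ₂ = 0.539.
  1-butene: x = 0.353, y = 0.663
  acetaldehyde: x = 0.361, y = 0.285
  n-hexane: x = 0.286, y = 0.051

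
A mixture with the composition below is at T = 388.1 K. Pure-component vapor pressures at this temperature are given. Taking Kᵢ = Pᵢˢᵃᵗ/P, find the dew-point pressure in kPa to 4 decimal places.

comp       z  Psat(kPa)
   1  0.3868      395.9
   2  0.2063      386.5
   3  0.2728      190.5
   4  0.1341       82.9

Pdew = 219.2785 kPa

At the dew point ψ → 1, so Σzᵢ/Kᵢ = 1 with Kᵢ = Pᵢˢᵃᵗ/P ⇒ 1/P = Σzᵢ/Pᵢˢᵃᵗ.
1/P = 0.3868/395.9 + 0.2063/386.5 + 0.2728/190.5 + 0.1341/82.9 = 0.0045604 ⇒ P = 219.2785 kPa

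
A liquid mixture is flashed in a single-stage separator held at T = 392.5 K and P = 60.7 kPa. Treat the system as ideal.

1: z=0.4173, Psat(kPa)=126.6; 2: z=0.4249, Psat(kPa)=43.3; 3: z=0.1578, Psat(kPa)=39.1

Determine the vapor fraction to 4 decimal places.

ψ = 0.8249

Raoult's law: Kᵢ = Pᵢˢᵃᵗ/P = Pᵢˢᵃᵗ/60.7.
  K_1 = 126.6/60.7 = 2.085667, K_2 = 43.3/60.7 = 0.713344, K_3 = 39.1/60.7 = 0.644152
Rachford–Rice: g(ψ) = Σ zᵢ(Kᵢ−1)/(1+ψ(Kᵢ−1)) = 0.
g(0) = ΣzᵢKᵢ − 1 = 0.2751 and g(1) = 1 − Σzᵢ/Kᵢ = -0.0407, so a root lies in (0, 1).
Newton–Raphson from ψ = 0.5:
  ψ = 0.5000: g = 0.08316, g' = -0.2838 → ψ = 0.7931
  ψ = 0.7931: g = 0.00758, g' = -0.2393 → ψ = 0.8247
  ψ = 0.8247: g = 0.00004, g' = -0.2368 → ψ = 0.8249
Converged at ψ = 0.8249.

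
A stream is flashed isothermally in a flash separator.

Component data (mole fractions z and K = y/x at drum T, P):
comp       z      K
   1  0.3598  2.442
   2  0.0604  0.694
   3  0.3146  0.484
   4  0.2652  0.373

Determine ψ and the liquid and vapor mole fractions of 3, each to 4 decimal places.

Material balance + equilibrium reduce to Σ zᵢ(Kᵢ−1)/(1+ψ(Kᵢ−1)) = 0.
Check two-phase: ΣzᵢKᵢ = 1.1717 > 1 and Σzᵢ/Kᵢ = 1.5954 > 1, so g(0) = 0.1717 > 0 and g(1) = -0.5954 < 0.
Iterate (Newton) starting at ψ = 0.5:
  ψ = 0.5000: g = -0.18134, g' = -0.6338 → ψ = 0.2139
  ψ = 0.2139: g = 0.00224, g' = -0.6884 → ψ = 0.2172
Converged at ψ = 0.2172.
Compositions from xᵢ = zᵢ/(1+ψ(Kᵢ−1)), yᵢ = Kᵢxᵢ:
  1: x = 0.2740, y = 0.6691
  2: x = 0.0647, y = 0.0449
  3: x = 0.3543, y = 0.1715
  4: x = 0.3070, y = 0.1145

ψ = 0.2172, x_3 = 0.3543, y_3 = 0.1715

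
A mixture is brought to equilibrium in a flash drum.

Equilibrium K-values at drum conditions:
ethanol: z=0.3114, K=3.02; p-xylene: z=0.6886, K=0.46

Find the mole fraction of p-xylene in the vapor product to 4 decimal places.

Iterate (Newton) starting at ψ = 0.5:
  ψ = 0.5000: g = -0.19643, g' = -0.6913 → ψ = 0.2159
  ψ = 0.2159: g = 0.01712, g' = -0.8734 → ψ = 0.2355
  ψ = 0.2355: g = 0.00026, g' = -0.8471 → ψ = 0.2358
Converged at ψ = 0.2358.
Compositions from xᵢ = zᵢ/(1+ψ(Kᵢ−1)), yᵢ = Kᵢxᵢ:
  ethanol: x = 0.2109, y = 0.6370
  p-xylene: x = 0.7891, y = 0.3630

y_p-xylene = 0.3630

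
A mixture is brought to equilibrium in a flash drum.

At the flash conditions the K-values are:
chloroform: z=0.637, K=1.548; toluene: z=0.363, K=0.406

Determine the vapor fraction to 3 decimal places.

ψ = 0.410

Binary case is linear: z₁(K₁−1)(1+ψ(K₂−1)) + z₂(K₂−1)(1+ψ(K₁−1)) = 0
⇒ ψ = [z₁(K₁−1)+z₂(K₂−1)] / [−(K₁−1)(K₂−1)] = 0.1335/0.3255 = 0.410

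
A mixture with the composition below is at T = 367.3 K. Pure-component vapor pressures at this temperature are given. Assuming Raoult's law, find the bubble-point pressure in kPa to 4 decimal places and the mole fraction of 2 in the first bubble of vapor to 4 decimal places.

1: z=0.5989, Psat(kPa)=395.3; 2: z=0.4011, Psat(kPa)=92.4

Pbub = 273.8068 kPa, y_2 = 0.1354

At the bubble point ψ → 0, so ΣzᵢKᵢ = 1 with Kᵢ = Pᵢˢᵃᵗ/P ⇒ P = ΣzᵢPᵢˢᵃᵗ.
P = 0.5989·395.3 + 0.4011·92.4 = 273.8068 kPa
yᵢ = zᵢPᵢˢᵃᵗ/P ⇒ y_2 = 0.4011·92.4/273.8068 = 0.1354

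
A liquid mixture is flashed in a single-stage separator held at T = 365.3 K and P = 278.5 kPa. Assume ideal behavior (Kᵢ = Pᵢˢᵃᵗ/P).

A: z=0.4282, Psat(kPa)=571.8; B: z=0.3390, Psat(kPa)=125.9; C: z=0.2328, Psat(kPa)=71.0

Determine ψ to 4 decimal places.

ψ = 0.1372

Raoult's law: Kᵢ = Pᵢˢᵃᵗ/P = Pᵢˢᵃᵗ/278.5.
  K_A = 571.8/278.5 = 2.053142, K_B = 125.9/278.5 = 0.452065, K_C = 71.0/278.5 = 0.254937
Let ψ = V/F and solve Σ zᵢ(Kᵢ−1)/(1+ψ(Kᵢ−1)) = 0.
g(0) = ΣzᵢKᵢ − 1 = 0.0918 and g(1) = 1 − Σzᵢ/Kᵢ = -0.8716, so a root lies in (0, 1).
Iterate (Newton) starting at ψ = 0.57:
  ψ = 0.5700: g = -0.28981, g' = -0.7911 → ψ = 0.2037
  ψ = 0.2037: g = -0.04226, g' = -0.6305 → ψ = 0.1367
  ψ = 0.1367: g = 0.00032, g' = -0.6420 → ψ = 0.1372
Converged at ψ = 0.1372.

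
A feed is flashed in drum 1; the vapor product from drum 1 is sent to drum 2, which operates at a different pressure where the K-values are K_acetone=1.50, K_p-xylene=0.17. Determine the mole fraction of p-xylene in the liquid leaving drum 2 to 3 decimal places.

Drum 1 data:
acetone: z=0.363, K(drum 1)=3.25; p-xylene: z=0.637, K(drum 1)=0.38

Drum 1:
Newton iteration, ψ₁⁰ = 0.5:
  ψ₁ = 0.500: g = -0.1880, g' = -0.921 → ψ₁ = 0.296
  ψ₁ = 0.296: g = 0.0066, g' = -1.030 → ψ₁ = 0.302
Converged at ψ₁ = 0.302.
Drum-1 compositions:
  acetone: x = 0.216, y = 0.702
  p-xylene: x = 0.784, y = 0.298
Drum-2 feed = drum-1 vapor: z₂ = (0.7021, 0.2979).
Drum 2:
Iterate (Newton) starting at ψ₂ = 0.5:
  ψ₂ = 0.500: g = -0.1418, g' = -0.712 → ψ₂ = 0.301
  ψ₂ = 0.301: g = -0.0244, g' = -0.497 → ψ₂ = 0.252
  ψ₂ = 0.252: g = -0.0008, g' = -0.466 → ψ₂ = 0.250
Converged at ψ₂ = 0.250.
  acetone: x = 0.624, y = 0.936
  p-xylene: x = 0.376, y = 0.064

x_p-xylene (drum 2) = 0.376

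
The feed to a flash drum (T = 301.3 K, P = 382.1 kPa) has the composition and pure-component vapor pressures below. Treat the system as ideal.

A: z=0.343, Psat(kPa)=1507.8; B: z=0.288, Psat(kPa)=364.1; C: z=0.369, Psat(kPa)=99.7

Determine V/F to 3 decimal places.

Raoult's law: Kᵢ = Pᵢˢᵃᵗ/P = Pᵢˢᵃᵗ/382.1.
  K_A = 1507.8/382.1 = 3.94609, K_B = 364.1/382.1 = 0.95289, K_C = 99.7/382.1 = 0.26093
Newton–Raphson from V/F = 0.43:
  V/F = 0.430: g = 0.0322, g' = -1.013 → V/F = 0.462
Converged at V/F = 0.462.

V/F = 0.462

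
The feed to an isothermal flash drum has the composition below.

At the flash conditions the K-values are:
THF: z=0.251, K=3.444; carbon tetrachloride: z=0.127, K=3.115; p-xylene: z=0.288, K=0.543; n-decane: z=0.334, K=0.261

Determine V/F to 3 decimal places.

V/F = 0.346

Rachford–Rice: g(V/F) = Σ zᵢ(Kᵢ−1)/(1+V/F(Kᵢ−1)) = 0.
g(0) = ΣzᵢKᵢ − 1 = 0.504 and g(1) = 1 − Σzᵢ/Kᵢ = -0.924, so a root lies in (0, 1).
Iterate (Newton) starting at V/F = 0.5:
  V/F = 0.500: g = -0.1554, g' = -0.998 → V/F = 0.344
  V/F = 0.344: g = 0.0014, g' = -1.045 → V/F = 0.346
Converged at V/F = 0.346.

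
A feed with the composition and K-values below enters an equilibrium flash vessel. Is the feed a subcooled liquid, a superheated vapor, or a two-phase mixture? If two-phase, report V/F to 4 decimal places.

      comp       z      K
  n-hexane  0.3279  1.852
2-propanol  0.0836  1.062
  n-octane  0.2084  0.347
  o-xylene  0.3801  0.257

ΣzᵢKᵢ = 0.8661; Σzᵢ/Kᵢ = 2.3353.
Since ΣzᵢKᵢ < 1 the mixture is below its bubble point — single liquid phase.

subcooled liquid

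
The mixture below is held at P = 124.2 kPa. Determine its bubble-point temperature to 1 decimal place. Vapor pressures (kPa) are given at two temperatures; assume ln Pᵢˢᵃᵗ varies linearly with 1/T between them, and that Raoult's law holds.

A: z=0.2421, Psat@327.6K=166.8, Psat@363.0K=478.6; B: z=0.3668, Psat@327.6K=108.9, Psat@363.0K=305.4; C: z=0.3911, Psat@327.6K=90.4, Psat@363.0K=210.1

T = 329.9 K

Bubble-point temperature: ΣzᵢPᵢˢᵃᵗ(T) = P. Interpolate ln Pᵢˢᵃᵗ = aᵢ + bᵢ/T.
  T = 327.6 K: ΣzᵢPᵢˢᵃᵗ = 115.68 kPa
  T = 363.0 K: ΣzᵢPᵢˢᵃᵗ = 310.06 kPa
  T = 345.3 K: ΣzᵢPᵢˢᵃᵗ = 194.04 kPa
  T = 336.5 K: ΣzᵢPᵢˢᵃᵗ = 151.02 kPa
  T = 332.1 K: ΣzᵢPᵢˢᵃᵗ = 132.60 kPa
  T = 329.9 K: ΣzᵢPᵢˢᵃᵗ = 124.10 kPa
Interpolating between 329.9 K and 332.1 K gives T ≈ 329.9 K.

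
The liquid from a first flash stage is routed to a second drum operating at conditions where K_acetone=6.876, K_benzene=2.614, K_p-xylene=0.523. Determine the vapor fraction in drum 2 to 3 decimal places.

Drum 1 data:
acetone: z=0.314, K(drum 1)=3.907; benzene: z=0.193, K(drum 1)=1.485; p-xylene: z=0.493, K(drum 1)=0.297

V/F (drum 2) = 0.394

Drum 1:
Newton–Raphson from ψ₁ = 0.33:
  ψ₁ = 0.330: g = 0.0953, g' = -1.138 → ψ₁ = 0.414
  ψ₁ = 0.414: g = 0.0036, g' = -1.063 → ψ₁ = 0.417
Converged at ψ₁ = 0.417.
Drum-1 compositions:
  acetone: x = 0.142, y = 0.554
  benzene: x = 0.161, y = 0.238
  p-xylene: x = 0.698, y = 0.207
Drum-2 feed = drum-1 liquid: z₂ = (0.1419, 0.1605, 0.6976).
Drum 2:
Newton iteration, ψ₂⁰ = 0.5:
  ψ₂ = 0.500: g = -0.0818, g' = -0.718 → ψ₂ = 0.386
  ψ₂ = 0.386: g = 0.0070, g' = -0.856 → ψ₂ = 0.394
Converged at ψ₂ = 0.394.
  acetone: x = 0.043, y = 0.294
  benzene: x = 0.098, y = 0.256
  p-xylene: x = 0.859, y = 0.449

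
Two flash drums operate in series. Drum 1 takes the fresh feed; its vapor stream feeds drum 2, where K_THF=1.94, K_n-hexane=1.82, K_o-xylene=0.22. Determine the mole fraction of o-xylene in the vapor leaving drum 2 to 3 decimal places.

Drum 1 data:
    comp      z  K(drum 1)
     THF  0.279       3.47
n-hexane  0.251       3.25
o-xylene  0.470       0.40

y_o-xylene (drum 2) = 0.117

Drum 1:
Rachford–Rice: g(ψ₁) = Σ zᵢ(Kᵢ−1)/(1+ψ₁(Kᵢ−1)) = 0.
Feasibility: ΣzᵢKᵢ = 1.972, Σzᵢ/Kᵢ = 1.333 — both > 1, two phases present.
Newton iteration, ψ₁⁰ = 0.58:
  ψ₁ = 0.580: g = 0.0958, g' = -0.925 → ψ₁ = 0.684
Converged at ψ₁ = 0.684.
Drum-1 compositions:
  THF: x = 0.104, y = 0.360
  n-hexane: x = 0.099, y = 0.321
  o-xylene: x = 0.797, y = 0.319
Drum-2 feed = drum-1 vapor: z₂ = (0.3598, 0.3212, 0.3190).
Drum 2:
Material balance + equilibrium reduce to Σ zᵢ(Kᵢ−1)/(1+ψ₂(Kᵢ−1)) = 0.
g(0) = ΣzᵢKᵢ − 1 = 0.353 and g(1) = 1 − Σzᵢ/Kᵢ = -0.812, so a root lies in (0, 1).
Iterate (Newton) starting at ψ₂ = 0.4:
  ψ₂ = 0.400: g = 0.0825, g' = -0.700 → ψ₂ = 0.518
  ψ₂ = 0.518: g = -0.0050, g' = -0.796 → ψ₂ = 0.512
  ψ₂ = 0.512: g = -0.0000, g' = -0.789 → ψ₂ = 0.511
Converged at ψ₂ = 0.511.
  THF: x = 0.243, y = 0.471
  n-hexane: x = 0.226, y = 0.412
  o-xylene: x = 0.531, y = 0.117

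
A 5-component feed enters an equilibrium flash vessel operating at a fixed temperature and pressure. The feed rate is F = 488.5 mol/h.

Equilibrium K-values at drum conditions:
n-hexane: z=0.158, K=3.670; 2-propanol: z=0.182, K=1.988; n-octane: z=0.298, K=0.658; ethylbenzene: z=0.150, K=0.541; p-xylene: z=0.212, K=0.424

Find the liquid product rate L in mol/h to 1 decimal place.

Material balance + equilibrium reduce to Σ zᵢ(Kᵢ−1)/(1+ψ(Kᵢ−1)) = 0.
Check two-phase: ΣzᵢKᵢ = 1.309 > 1 and Σzᵢ/Kᵢ = 1.365 > 1, so g(0) = 0.309 > 0 and g(1) = -0.365 < 0.
Newton iteration, ψ⁰ = 0.48:
  ψ = 0.480: g = -0.0721, g' = -0.534 → ψ = 0.345
  ψ = 0.345: g = 0.0039, g' = -0.603 → ψ = 0.352
Converged at ψ = 0.352.
Then V = ψ·F = 0.3516·488.5 = 171.7 mol/h and L = F − V = 316.8 mol/h.

L = 316.8 mol/h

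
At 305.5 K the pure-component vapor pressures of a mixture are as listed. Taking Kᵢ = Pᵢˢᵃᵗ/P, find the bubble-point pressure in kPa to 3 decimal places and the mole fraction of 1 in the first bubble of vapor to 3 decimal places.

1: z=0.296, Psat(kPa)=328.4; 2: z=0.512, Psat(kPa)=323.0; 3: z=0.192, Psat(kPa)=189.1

At the bubble point ψ → 0, so ΣzᵢKᵢ = 1 with Kᵢ = Pᵢˢᵃᵗ/P ⇒ P = ΣzᵢPᵢˢᵃᵗ.
P = 0.296·328.4 + 0.512·323.0 + 0.192·189.1 = 298.890 kPa
yᵢ = zᵢPᵢˢᵃᵗ/P ⇒ y_1 = 0.296·328.4/298.890 = 0.325

Pbub = 298.890 kPa, y_1 = 0.325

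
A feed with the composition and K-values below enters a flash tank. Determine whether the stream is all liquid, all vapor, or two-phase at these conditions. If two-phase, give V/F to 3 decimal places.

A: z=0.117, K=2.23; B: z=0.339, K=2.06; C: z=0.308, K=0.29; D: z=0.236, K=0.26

ΣzᵢKᵢ = 1.110; Σzᵢ/Kᵢ = 2.187.
Both exceed 1, so a two-phase solution exists.
Newton iteration, ψ⁰ = 0.5:
  ψ = 0.500: g = -0.2923, g' = -0.929 → ψ = 0.186
  ψ = 0.186: g = -0.0368, g' = -0.763 → ψ = 0.137
Converged at ψ = 0.137.

two-phase, V/F = 0.137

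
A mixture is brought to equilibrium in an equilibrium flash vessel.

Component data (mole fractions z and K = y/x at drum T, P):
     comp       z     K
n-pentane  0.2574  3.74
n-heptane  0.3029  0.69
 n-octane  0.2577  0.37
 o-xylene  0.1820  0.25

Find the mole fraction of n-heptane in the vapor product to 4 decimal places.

Material balance + equilibrium reduce to Σ zᵢ(Kᵢ−1)/(1+V/F(Kᵢ−1)) = 0.
Feasibility: ΣzᵢKᵢ = 1.3125, Σzᵢ/Kᵢ = 1.9323 — both > 1, two phases present.
Newton iteration, V/F⁰ = 0.4:
  V/F = 0.4000: g = -0.18275, g' = -0.8695 → V/F = 0.1898
  V/F = 0.1898: g = 0.02062, g' = -1.1403 → V/F = 0.2079
  V/F = 0.2079: g = 0.00040, g' = -1.0967 → V/F = 0.2083
Converged at V/F = 0.2083.
Compositions from xᵢ = zᵢ/(1+V/F(Kᵢ−1)), yᵢ = Kᵢxᵢ:
  n-pentane: x = 0.1639, y = 0.6129
  n-heptane: x = 0.3238, y = 0.2234
  n-octane: x = 0.2966, y = 0.1098
  o-xylene: x = 0.2157, y = 0.0539

y_n-heptane = 0.2234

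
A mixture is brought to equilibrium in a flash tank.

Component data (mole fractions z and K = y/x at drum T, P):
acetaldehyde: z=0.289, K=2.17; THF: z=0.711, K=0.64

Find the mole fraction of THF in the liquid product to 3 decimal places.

x_THF = 0.765

Let ψ = V/F and solve Σ zᵢ(Kᵢ−1)/(1+ψ(Kᵢ−1)) = 0.
Check two-phase: ΣzᵢKᵢ = 1.082 > 1 and Σzᵢ/Kᵢ = 1.244 > 1, so g(0) = 0.082 > 0 and g(1) = -0.244 < 0.
Newton iteration, ψ⁰ = 0.47:
  ψ = 0.470: g = -0.0899, g' = -0.298 → ψ = 0.168
  ψ = 0.168: g = 0.0100, g' = -0.381 → ψ = 0.195
Converged at ψ = 0.195.
Compositions from xᵢ = zᵢ/(1+ψ(Kᵢ−1)), yᵢ = Kᵢxᵢ:
  acetaldehyde: x = 0.235, y = 0.511
  THF: x = 0.765, y = 0.489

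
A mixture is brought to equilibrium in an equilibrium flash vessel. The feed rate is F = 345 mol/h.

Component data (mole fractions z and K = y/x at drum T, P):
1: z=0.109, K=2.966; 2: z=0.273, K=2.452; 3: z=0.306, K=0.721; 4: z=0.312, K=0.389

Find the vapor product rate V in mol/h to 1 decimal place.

V = 151.0 mol/h

Material balance + equilibrium reduce to Σ zᵢ(Kᵢ−1)/(1+β(Kᵢ−1)) = 0.
Feasibility: ΣzᵢKᵢ = 1.335, Σzᵢ/Kᵢ = 1.375 — both > 1, two phases present.
Newton–Raphson from β = 0.5:
  β = 0.500: g = -0.0360, g' = -0.574 → β = 0.437
  β = 0.437: g = 0.0003, g' = -0.585 → β = 0.438
Converged at β = 0.438.
Then V = β·F = 0.4378·345 = 151.0 mol/h and L = F − V = 194.0 mol/h.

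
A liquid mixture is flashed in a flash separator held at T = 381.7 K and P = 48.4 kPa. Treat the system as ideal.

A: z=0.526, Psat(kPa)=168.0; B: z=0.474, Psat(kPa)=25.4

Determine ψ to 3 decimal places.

ψ = 0.915

Raoult's law: Kᵢ = Pᵢˢᵃᵗ/P = Pᵢˢᵃᵗ/48.4.
  K_A = 168.0/48.4 = 3.47107, K_B = 25.4/48.4 = 0.52479
Iterate (Newton) starting at ψ = 0.38:
  ψ = 0.380: g = 0.3954, g' = -1.014 → ψ = 0.770
  ψ = 0.770: g = 0.0925, g' = -0.647 → ψ = 0.913
  ψ = 0.913: g = 0.0013, g' = -0.637 → ψ = 0.915
Converged at ψ = 0.915.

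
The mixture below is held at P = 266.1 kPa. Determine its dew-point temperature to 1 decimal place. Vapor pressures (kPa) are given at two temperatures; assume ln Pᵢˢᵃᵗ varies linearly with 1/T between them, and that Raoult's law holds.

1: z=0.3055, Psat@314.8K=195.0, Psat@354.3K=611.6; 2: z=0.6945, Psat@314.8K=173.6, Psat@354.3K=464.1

Dew-point temperature: Σzᵢ·P/Pᵢˢᵃᵗ(T) = 1. Interpolate ln Pᵢˢᵃᵗ = aᵢ + bᵢ/T.
  T = 314.8 K: ΣzᵢP/Pᵢˢᵃᵗ = 1.4814
  T = 354.3 K: ΣzᵢP/Pᵢˢᵃᵗ = 0.5311
  T = 334.6 K: ΣzᵢP/Pᵢˢᵃᵗ = 0.8589
  T = 324.7 K: ΣzᵢP/Pᵢˢᵃᵗ = 1.1185
  T = 329.6 K: ΣzᵢP/Pᵢˢᵃᵗ = 0.9795
  T = 327.1 K: ΣzᵢP/Pᵢˢᵃᵗ = 1.0476
Interpolating between 327.1 K and 329.6 K gives T ≈ 328.8 K.

T = 328.8 K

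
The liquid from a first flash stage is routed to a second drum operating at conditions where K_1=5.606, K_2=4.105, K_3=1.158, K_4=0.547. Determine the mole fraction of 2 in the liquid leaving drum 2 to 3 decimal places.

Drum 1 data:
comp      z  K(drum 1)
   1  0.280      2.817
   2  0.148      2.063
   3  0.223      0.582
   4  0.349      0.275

x_2 (drum 2) = 0.033

Drum 1:
Let ψ₁ = V/F and solve Σ zᵢ(Kᵢ−1)/(1+ψ₁(Kᵢ−1)) = 0.
g(0) = ΣzᵢKᵢ − 1 = 0.320 and g(1) = 1 − Σzᵢ/Kᵢ = -0.823, so a root lies in (0, 1).
Iterate (Newton) starting at ψ₁ = 0.3:
  ψ₁ = 0.300: g = 0.0186, g' = -0.834 → ψ₁ = 0.322
Converged at ψ₁ = 0.322.
Drum-1 compositions:
  1: x = 0.177, y = 0.497
  2: x = 0.110, y = 0.227
  3: x = 0.258, y = 0.150
  4: x = 0.455, y = 0.125
Drum-2 feed = drum-1 liquid: z₂ = (0.1766, 0.1102, 0.2577, 0.4555).
Drum 2:
Rachford–Rice: g(ψ₂) = Σ zᵢ(Kᵢ−1)/(1+ψ₂(Kᵢ−1)) = 0.
Feasibility: ΣzᵢKᵢ = 1.990, Σzᵢ/Kᵢ = 1.114 — both > 1, two phases present.
Iterate (Newton) starting at ψ₂ = 0.5:
  ψ₂ = 0.500: g = 0.1513, g' = -0.668 → ψ₂ = 0.726
  ψ₂ = 0.726: g = 0.0213, g' = -0.511 → ψ₂ = 0.768
Converged at ψ₂ = 0.768.
  1: x = 0.039, y = 0.218
  2: x = 0.033, y = 0.134
  3: x = 0.230, y = 0.266
  4: x = 0.699, y = 0.382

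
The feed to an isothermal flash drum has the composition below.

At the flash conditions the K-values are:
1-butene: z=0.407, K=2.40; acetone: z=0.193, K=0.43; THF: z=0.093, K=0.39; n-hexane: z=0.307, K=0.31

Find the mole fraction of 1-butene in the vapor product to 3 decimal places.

Rachford–Rice: g(ψ) = Σ zᵢ(Kᵢ−1)/(1+ψ(Kᵢ−1)) = 0.
Check two-phase: ΣzᵢKᵢ = 1.191 > 1 and Σzᵢ/Kᵢ = 1.847 > 1, so g(0) = 0.191 > 0 and g(1) = -0.847 < 0.
Newton–Raphson from ψ = 0.35:
  ψ = 0.350: g = -0.1064, g' = -0.767 → ψ = 0.211
  ψ = 0.211: g = 0.0015, g' = -0.802 → ψ = 0.213
Converged at ψ = 0.213.
Compositions from xᵢ = zᵢ/(1+ψ(Kᵢ−1)), yᵢ = Kᵢxᵢ:
  1-butene: x = 0.313, y = 0.752
  acetone: x = 0.220, y = 0.094
  THF: x = 0.107, y = 0.042
  n-hexane: x = 0.360, y = 0.112

y_1-butene = 0.752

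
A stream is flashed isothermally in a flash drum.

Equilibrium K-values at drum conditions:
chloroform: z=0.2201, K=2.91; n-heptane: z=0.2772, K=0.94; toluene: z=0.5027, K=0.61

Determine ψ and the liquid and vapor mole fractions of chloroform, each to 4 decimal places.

ψ = 0.3705, x_chloroform = 0.1289, y_chloroform = 0.3751

Let ψ = V/F and solve Σ zᵢ(Kᵢ−1)/(1+ψ(Kᵢ−1)) = 0.
Check two-phase: ΣzᵢKᵢ = 1.2077 > 1 and Σzᵢ/Kᵢ = 1.1946 > 1, so g(0) = 0.2077 > 0 and g(1) = -0.1946 < 0.
Newton iteration, ψ⁰ = 0.41:
  ψ = 0.4100: g = -0.01466, g' = -0.3619 → ψ = 0.3695
  ψ = 0.3695: g = 0.00038, g' = -0.3814 → ψ = 0.3705
Converged at ψ = 0.3705.
Compositions from xᵢ = zᵢ/(1+ψ(Kᵢ−1)), yᵢ = Kᵢxᵢ:
  chloroform: x = 0.1289, y = 0.3751
  n-heptane: x = 0.2835, y = 0.2665
  toluene: x = 0.5876, y = 0.3584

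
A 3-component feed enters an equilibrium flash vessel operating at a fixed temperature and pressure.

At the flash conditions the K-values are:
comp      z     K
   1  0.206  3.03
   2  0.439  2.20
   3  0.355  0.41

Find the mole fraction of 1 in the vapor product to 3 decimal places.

Material balance + equilibrium reduce to Σ zᵢ(Kᵢ−1)/(1+ψ(Kᵢ−1)) = 0.
g(0) = ΣzᵢKᵢ − 1 = 0.736 and g(1) = 1 − Σzᵢ/Kᵢ = -0.133, so a root lies in (0, 1).
Iterate (Newton) starting at ψ = 0.5:
  ψ = 0.500: g = 0.2397, g' = -0.705 → ψ = 0.840
  ψ = 0.840: g = 0.0016, g' = -0.759 → ψ = 0.842
Converged at ψ = 0.842.
Compositions from xᵢ = zᵢ/(1+ψ(Kᵢ−1)), yᵢ = Kᵢxᵢ:
  1: x = 0.076, y = 0.230
  2: x = 0.218, y = 0.480
  3: x = 0.706, y = 0.289

y_1 = 0.230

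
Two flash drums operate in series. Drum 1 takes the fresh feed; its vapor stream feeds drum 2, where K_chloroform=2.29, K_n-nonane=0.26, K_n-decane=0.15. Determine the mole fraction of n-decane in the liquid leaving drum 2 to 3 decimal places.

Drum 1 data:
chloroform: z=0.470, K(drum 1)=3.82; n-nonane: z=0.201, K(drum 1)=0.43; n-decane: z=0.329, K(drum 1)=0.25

Drum 1:
Material balance + equilibrium reduce to Σ zᵢ(Kᵢ−1)/(1+ψ₁(Kᵢ−1)) = 0.
Check two-phase: ΣzᵢKᵢ = 1.964 > 1 and Σzᵢ/Kᵢ = 1.906 > 1, so g(0) = 0.964 > 0 and g(1) = -0.906 < 0.
Newton–Raphson from ψ₁ = 0.5:
  ψ₁ = 0.500: g = -0.0051, g' = -1.245 → ψ₁ = 0.496
Converged at ψ₁ = 0.496.
Drum-1 compositions:
  chloroform: x = 0.196, y = 0.749
  n-nonane: x = 0.280, y = 0.120
  n-decane: x = 0.524, y = 0.131
Drum-2 feed = drum-1 vapor: z₂ = (0.7486, 0.1205, 0.1310).
Drum 2:
Material balance + equilibrium reduce to Σ zᵢ(Kᵢ−1)/(1+ψ₂(Kᵢ−1)) = 0.
Feasibility: ΣzᵢKᵢ = 1.765, Σzᵢ/Kᵢ = 1.663 — both > 1, two phases present.
Iterate (Newton) starting at ψ₂ = 0.5:
  ψ₂ = 0.500: g = 0.2519, g' = -0.913 → ψ₂ = 0.776
  ψ₂ = 0.776: g = -0.0538, g' = -1.492 → ψ₂ = 0.740
  ψ₂ = 0.740: g = -0.0029, g' = -1.335 → ψ₂ = 0.738
Converged at ψ₂ = 0.738.
  chloroform: x = 0.384, y = 0.878
  n-nonane: x = 0.265, y = 0.069
  n-decane: x = 0.351, y = 0.053

x_n-decane (drum 2) = 0.351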